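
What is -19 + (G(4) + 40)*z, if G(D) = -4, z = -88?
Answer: -3187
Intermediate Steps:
-19 + (G(4) + 40)*z = -19 + (-4 + 40)*(-88) = -19 + 36*(-88) = -19 - 3168 = -3187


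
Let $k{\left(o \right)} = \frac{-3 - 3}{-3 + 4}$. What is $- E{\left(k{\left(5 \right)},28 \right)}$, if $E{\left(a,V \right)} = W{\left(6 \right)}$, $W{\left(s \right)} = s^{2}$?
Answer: $-36$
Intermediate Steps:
$k{\left(o \right)} = -6$ ($k{\left(o \right)} = - \frac{6}{1} = \left(-6\right) 1 = -6$)
$E{\left(a,V \right)} = 36$ ($E{\left(a,V \right)} = 6^{2} = 36$)
$- E{\left(k{\left(5 \right)},28 \right)} = \left(-1\right) 36 = -36$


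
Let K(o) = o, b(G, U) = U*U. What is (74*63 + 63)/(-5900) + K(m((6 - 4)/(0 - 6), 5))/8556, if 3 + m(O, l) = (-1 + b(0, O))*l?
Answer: -910598/1135809 ≈ -0.80172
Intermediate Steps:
b(G, U) = U²
m(O, l) = -3 + l*(-1 + O²) (m(O, l) = -3 + (-1 + O²)*l = -3 + l*(-1 + O²))
(74*63 + 63)/(-5900) + K(m((6 - 4)/(0 - 6), 5))/8556 = (74*63 + 63)/(-5900) + (-3 - 1*5 + 5*((6 - 4)/(0 - 6))²)/8556 = (4662 + 63)*(-1/5900) + (-3 - 5 + 5*(2/(-6))²)*(1/8556) = 4725*(-1/5900) + (-3 - 5 + 5*(2*(-⅙))²)*(1/8556) = -189/236 + (-3 - 5 + 5*(-⅓)²)*(1/8556) = -189/236 + (-3 - 5 + 5*(⅑))*(1/8556) = -189/236 + (-3 - 5 + 5/9)*(1/8556) = -189/236 - 67/9*1/8556 = -189/236 - 67/77004 = -910598/1135809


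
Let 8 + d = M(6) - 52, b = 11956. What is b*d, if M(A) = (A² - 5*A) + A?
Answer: -573888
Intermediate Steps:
M(A) = A² - 4*A
d = -48 (d = -8 + (6*(-4 + 6) - 52) = -8 + (6*2 - 52) = -8 + (12 - 52) = -8 - 40 = -48)
b*d = 11956*(-48) = -573888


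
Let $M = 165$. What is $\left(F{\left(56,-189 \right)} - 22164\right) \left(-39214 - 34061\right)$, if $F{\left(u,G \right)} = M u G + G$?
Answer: $129602445075$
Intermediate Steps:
$F{\left(u,G \right)} = G + 165 G u$ ($F{\left(u,G \right)} = 165 u G + G = 165 G u + G = G + 165 G u$)
$\left(F{\left(56,-189 \right)} - 22164\right) \left(-39214 - 34061\right) = \left(- 189 \left(1 + 165 \cdot 56\right) - 22164\right) \left(-39214 - 34061\right) = \left(- 189 \left(1 + 9240\right) - 22164\right) \left(-73275\right) = \left(\left(-189\right) 9241 - 22164\right) \left(-73275\right) = \left(-1746549 - 22164\right) \left(-73275\right) = \left(-1768713\right) \left(-73275\right) = 129602445075$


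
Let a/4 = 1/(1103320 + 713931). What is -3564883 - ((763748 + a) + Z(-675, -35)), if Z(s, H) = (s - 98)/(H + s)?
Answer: -5585009804238373/1290248210 ≈ -4.3286e+6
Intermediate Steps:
Z(s, H) = (-98 + s)/(H + s)
a = 4/1817251 (a = 4/(1103320 + 713931) = 4/1817251 ≈ 2.2011e-6)
-3564883 - ((763748 + a) + Z(-675, -35)) = -3564883 - ((763748 + 4/1817251) + (-98 - 675)/(-35 - 675)) = -3564883 - (1387921816752/1817251 - 773/(-710)) = -3564883 - (1387921816752/1817251 - 1/710*(-773)) = -3564883 - (1387921816752/1817251 + 773/710) = -3564883 - 1*985425894628943/1290248210 = -3564883 - 985425894628943/1290248210 = -5585009804238373/1290248210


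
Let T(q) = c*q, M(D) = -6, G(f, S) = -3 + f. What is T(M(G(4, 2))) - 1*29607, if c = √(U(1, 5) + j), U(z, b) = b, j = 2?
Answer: -29607 - 6*√7 ≈ -29623.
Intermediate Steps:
c = √7 (c = √(5 + 2) = √7 ≈ 2.6458)
T(q) = q*√7 (T(q) = √7*q = q*√7)
T(M(G(4, 2))) - 1*29607 = -6*√7 - 1*29607 = -6*√7 - 29607 = -29607 - 6*√7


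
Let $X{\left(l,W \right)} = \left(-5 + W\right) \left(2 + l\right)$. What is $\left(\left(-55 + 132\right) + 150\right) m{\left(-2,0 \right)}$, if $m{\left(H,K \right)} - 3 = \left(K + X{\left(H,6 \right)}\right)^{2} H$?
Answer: $681$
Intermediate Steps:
$m{\left(H,K \right)} = 3 + H \left(2 + H + K\right)^{2}$ ($m{\left(H,K \right)} = 3 + \left(K + \left(-10 - 5 H + 2 \cdot 6 + 6 H\right)\right)^{2} H = 3 + \left(K + \left(-10 - 5 H + 12 + 6 H\right)\right)^{2} H = 3 + \left(K + \left(2 + H\right)\right)^{2} H = 3 + \left(2 + H + K\right)^{2} H = 3 + H \left(2 + H + K\right)^{2}$)
$\left(\left(-55 + 132\right) + 150\right) m{\left(-2,0 \right)} = \left(\left(-55 + 132\right) + 150\right) \left(3 - 2 \left(2 - 2 + 0\right)^{2}\right) = \left(77 + 150\right) \left(3 - 2 \cdot 0^{2}\right) = 227 \left(3 - 0\right) = 227 \left(3 + 0\right) = 227 \cdot 3 = 681$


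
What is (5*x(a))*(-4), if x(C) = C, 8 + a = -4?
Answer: 240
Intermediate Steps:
a = -12 (a = -8 - 4 = -12)
(5*x(a))*(-4) = (5*(-12))*(-4) = -60*(-4) = 240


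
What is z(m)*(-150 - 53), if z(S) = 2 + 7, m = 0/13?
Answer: -1827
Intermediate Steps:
m = 0 (m = 0*(1/13) = 0)
z(S) = 9
z(m)*(-150 - 53) = 9*(-150 - 53) = 9*(-203) = -1827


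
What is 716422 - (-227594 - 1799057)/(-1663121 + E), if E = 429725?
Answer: 883630002461/1233396 ≈ 7.1642e+5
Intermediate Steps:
716422 - (-227594 - 1799057)/(-1663121 + E) = 716422 - (-227594 - 1799057)/(-1663121 + 429725) = 716422 - (-2026651)/(-1233396) = 716422 - (-2026651)*(-1)/1233396 = 716422 - 1*2026651/1233396 = 716422 - 2026651/1233396 = 883630002461/1233396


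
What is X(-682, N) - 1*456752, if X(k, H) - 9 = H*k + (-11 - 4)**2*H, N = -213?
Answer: -359402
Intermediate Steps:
X(k, H) = 9 + 225*H + H*k (X(k, H) = 9 + (H*k + (-11 - 4)**2*H) = 9 + (H*k + (-15)**2*H) = 9 + (H*k + 225*H) = 9 + (225*H + H*k) = 9 + 225*H + H*k)
X(-682, N) - 1*456752 = (9 + 225*(-213) - 213*(-682)) - 1*456752 = (9 - 47925 + 145266) - 456752 = 97350 - 456752 = -359402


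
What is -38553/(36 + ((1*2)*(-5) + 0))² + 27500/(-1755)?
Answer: -1326931/18252 ≈ -72.701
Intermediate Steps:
-38553/(36 + ((1*2)*(-5) + 0))² + 27500/(-1755) = -38553/(36 + (2*(-5) + 0))² + 27500*(-1/1755) = -38553/(36 + (-10 + 0))² - 5500/351 = -38553/(36 - 10)² - 5500/351 = -38553/(26²) - 5500/351 = -38553/676 - 5500/351 = -1326931/18252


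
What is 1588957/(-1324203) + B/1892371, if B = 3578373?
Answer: 1731596114672/2505883355313 ≈ 0.69101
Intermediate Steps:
1588957/(-1324203) + B/1892371 = 1588957/(-1324203) + 3578373/1892371 = 1588957*(-1/1324203) + 3578373*(1/1892371) = -1588957/1324203 + 3578373/1892371 = 1731596114672/2505883355313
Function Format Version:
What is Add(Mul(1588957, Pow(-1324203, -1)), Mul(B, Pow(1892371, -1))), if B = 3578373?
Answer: Rational(1731596114672, 2505883355313) ≈ 0.69101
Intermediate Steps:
Add(Mul(1588957, Pow(-1324203, -1)), Mul(B, Pow(1892371, -1))) = Add(Mul(1588957, Pow(-1324203, -1)), Mul(3578373, Pow(1892371, -1))) = Add(Mul(1588957, Rational(-1, 1324203)), Mul(3578373, Rational(1, 1892371))) = Add(Rational(-1588957, 1324203), Rational(3578373, 1892371)) = Rational(1731596114672, 2505883355313)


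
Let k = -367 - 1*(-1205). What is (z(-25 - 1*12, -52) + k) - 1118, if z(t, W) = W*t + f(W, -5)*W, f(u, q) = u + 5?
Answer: 4088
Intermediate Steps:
f(u, q) = 5 + u
z(t, W) = W*t + W*(5 + W) (z(t, W) = W*t + (5 + W)*W = W*t + W*(5 + W))
k = 838 (k = -367 + 1205 = 838)
(z(-25 - 1*12, -52) + k) - 1118 = (-52*(5 - 52 + (-25 - 1*12)) + 838) - 1118 = (-52*(5 - 52 + (-25 - 12)) + 838) - 1118 = (-52*(5 - 52 - 37) + 838) - 1118 = (-52*(-84) + 838) - 1118 = (4368 + 838) - 1118 = 5206 - 1118 = 4088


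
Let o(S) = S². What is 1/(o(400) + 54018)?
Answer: 1/214018 ≈ 4.6725e-6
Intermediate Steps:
1/(o(400) + 54018) = 1/(400² + 54018) = 1/(160000 + 54018) = 1/214018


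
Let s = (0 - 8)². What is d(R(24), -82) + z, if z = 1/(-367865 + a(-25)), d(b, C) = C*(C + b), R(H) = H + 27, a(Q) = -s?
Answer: 935275517/367929 ≈ 2542.0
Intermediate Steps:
s = 64 (s = (-8)² = 64)
a(Q) = -64 (a(Q) = -1*64 = -64)
R(H) = 27 + H
z = -1/367929 (z = 1/(-367865 - 64) = 1/(-367929) = -1/367929 ≈ -2.7179e-6)
d(R(24), -82) + z = -82*(-82 + (27 + 24)) - 1/367929 = -82*(-82 + 51) - 1/367929 = -82*(-31) - 1/367929 = 2542 - 1/367929 = 935275517/367929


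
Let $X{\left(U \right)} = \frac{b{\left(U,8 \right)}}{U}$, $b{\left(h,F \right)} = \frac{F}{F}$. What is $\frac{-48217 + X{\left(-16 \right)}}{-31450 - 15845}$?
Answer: $\frac{771473}{756720} \approx 1.0195$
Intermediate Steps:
$b{\left(h,F \right)} = 1$
$X{\left(U \right)} = \frac{1}{U}$ ($X{\left(U \right)} = 1 \frac{1}{U} = \frac{1}{U}$)
$\frac{-48217 + X{\left(-16 \right)}}{-31450 - 15845} = \frac{-48217 + \frac{1}{-16}}{-31450 - 15845} = \frac{-48217 - \frac{1}{16}}{-47295} = \left(- \frac{771473}{16}\right) \left(- \frac{1}{47295}\right) = \frac{771473}{756720}$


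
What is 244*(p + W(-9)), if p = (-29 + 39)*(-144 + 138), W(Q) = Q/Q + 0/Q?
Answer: -14396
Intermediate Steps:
W(Q) = 1 (W(Q) = 1 + 0 = 1)
p = -60 (p = 10*(-6) = -60)
244*(p + W(-9)) = 244*(-60 + 1) = 244*(-59) = -14396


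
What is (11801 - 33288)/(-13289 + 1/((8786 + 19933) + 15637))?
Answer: 953077372/589446883 ≈ 1.6169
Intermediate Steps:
(11801 - 33288)/(-13289 + 1/((8786 + 19933) + 15637)) = -21487/(-13289 + 1/(28719 + 15637)) = -21487/(-13289 + 1/44356) = -21487/(-589446883/44356) = -21487*(-44356/589446883) = 953077372/589446883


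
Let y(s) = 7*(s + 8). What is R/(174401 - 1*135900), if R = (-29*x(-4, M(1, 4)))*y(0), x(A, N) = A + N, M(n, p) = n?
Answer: 4872/38501 ≈ 0.12654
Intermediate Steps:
y(s) = 56 + 7*s (y(s) = 7*(8 + s) = 56 + 7*s)
R = 4872 (R = (-29*(-4 + 1))*(56 + 7*0) = (-29*(-3))*(56 + 0) = 87*56 = 4872)
R/(174401 - 1*135900) = 4872/(174401 - 1*135900) = 4872/(174401 - 135900) = 4872/38501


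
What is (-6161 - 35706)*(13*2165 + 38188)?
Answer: -2777163711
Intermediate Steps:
(-6161 - 35706)*(13*2165 + 38188) = -41867*(28145 + 38188) = -41867*66333 = -2777163711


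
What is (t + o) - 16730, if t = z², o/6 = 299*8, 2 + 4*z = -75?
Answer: -32119/16 ≈ -2007.4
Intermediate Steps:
z = -77/4 (z = -½ + (¼)*(-75) = -½ - 75/4 = -77/4 ≈ -19.250)
o = 14352 (o = 6*(299*8) = 6*2392 = 14352)
t = 5929/16 (t = (-77/4)² = 5929/16 ≈ 370.56)
(t + o) - 16730 = (5929/16 + 14352) - 16730 = 235561/16 - 16730 = -32119/16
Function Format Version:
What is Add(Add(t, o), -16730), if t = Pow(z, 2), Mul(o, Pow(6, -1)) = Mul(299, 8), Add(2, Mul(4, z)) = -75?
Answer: Rational(-32119, 16) ≈ -2007.4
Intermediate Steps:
z = Rational(-77, 4) (z = Add(Rational(-1, 2), Mul(Rational(1, 4), -75)) = Add(Rational(-1, 2), Rational(-75, 4)) = Rational(-77, 4) ≈ -19.250)
o = 14352 (o = Mul(6, Mul(299, 8)) = Mul(6, 2392) = 14352)
t = Rational(5929, 16) (t = Pow(Rational(-77, 4), 2) = Rational(5929, 16) ≈ 370.56)
Add(Add(t, o), -16730) = Add(Add(Rational(5929, 16), 14352), -16730) = Add(Rational(235561, 16), -16730) = Rational(-32119, 16)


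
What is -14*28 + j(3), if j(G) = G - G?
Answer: -392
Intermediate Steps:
j(G) = 0
-14*28 + j(3) = -14*28 + 0 = -392 + 0 = -392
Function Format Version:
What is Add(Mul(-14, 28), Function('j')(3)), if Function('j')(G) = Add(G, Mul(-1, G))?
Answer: -392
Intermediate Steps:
Function('j')(G) = 0
Add(Mul(-14, 28), Function('j')(3)) = Add(Mul(-14, 28), 0) = Add(-392, 0) = -392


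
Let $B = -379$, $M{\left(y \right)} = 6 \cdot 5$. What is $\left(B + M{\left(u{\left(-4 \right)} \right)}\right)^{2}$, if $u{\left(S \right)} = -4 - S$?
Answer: $121801$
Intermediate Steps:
$M{\left(y \right)} = 30$
$\left(B + M{\left(u{\left(-4 \right)} \right)}\right)^{2} = \left(-379 + 30\right)^{2} = \left(-349\right)^{2} = 121801$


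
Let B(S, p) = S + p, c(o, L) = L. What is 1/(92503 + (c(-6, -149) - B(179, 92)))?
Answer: 1/92083 ≈ 1.0860e-5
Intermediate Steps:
1/(92503 + (c(-6, -149) - B(179, 92))) = 1/(92503 + (-149 - (179 + 92))) = 1/(92503 + (-149 - 1*271)) = 1/(92503 + (-149 - 271)) = 1/(92503 - 420) = 1/92083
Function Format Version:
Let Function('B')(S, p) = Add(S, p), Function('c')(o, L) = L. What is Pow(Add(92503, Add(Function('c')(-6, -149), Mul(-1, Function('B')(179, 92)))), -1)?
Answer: Rational(1, 92083) ≈ 1.0860e-5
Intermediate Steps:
Pow(Add(92503, Add(Function('c')(-6, -149), Mul(-1, Function('B')(179, 92)))), -1) = Pow(Add(92503, Add(-149, Mul(-1, Add(179, 92)))), -1) = Pow(Add(92503, Add(-149, Mul(-1, 271))), -1) = Pow(Add(92503, Add(-149, -271)), -1) = Pow(Add(92503, -420), -1) = Pow(92083, -1) = Rational(1, 92083)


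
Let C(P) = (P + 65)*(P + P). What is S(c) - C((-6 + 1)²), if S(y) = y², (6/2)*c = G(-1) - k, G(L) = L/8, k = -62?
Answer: -260775/64 ≈ -4074.6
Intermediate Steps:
G(L) = L/8 (G(L) = L*(⅛) = L/8)
C(P) = 2*P*(65 + P) (C(P) = (65 + P)*(2*P) = 2*P*(65 + P))
c = 165/8 (c = ((⅛)*(-1) - 1*(-62))/3 = (-⅛ + 62)/3 = (⅓)*(495/8) = 165/8 ≈ 20.625)
S(c) - C((-6 + 1)²) = (165/8)² - 2*(-6 + 1)²*(65 + (-6 + 1)²) = 27225/64 - 2*(-5)²*(65 + (-5)²) = 27225/64 - 2*25*(65 + 25) = 27225/64 - 2*25*90 = 27225/64 - 1*4500 = 27225/64 - 4500 = -260775/64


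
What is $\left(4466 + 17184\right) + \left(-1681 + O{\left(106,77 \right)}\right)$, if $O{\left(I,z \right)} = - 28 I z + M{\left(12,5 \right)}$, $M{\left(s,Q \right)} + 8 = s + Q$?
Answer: $-208558$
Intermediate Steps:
$M{\left(s,Q \right)} = -8 + Q + s$ ($M{\left(s,Q \right)} = -8 + \left(s + Q\right) = -8 + \left(Q + s\right) = -8 + Q + s$)
$O{\left(I,z \right)} = 9 - 28 I z$ ($O{\left(I,z \right)} = - 28 I z + \left(-8 + 5 + 12\right) = - 28 I z + 9 = 9 - 28 I z$)
$\left(4466 + 17184\right) + \left(-1681 + O{\left(106,77 \right)}\right) = \left(4466 + 17184\right) + \left(-1681 + \left(9 - 2968 \cdot 77\right)\right) = 21650 + \left(-1681 + \left(9 - 228536\right)\right) = 21650 - 230208 = -208558$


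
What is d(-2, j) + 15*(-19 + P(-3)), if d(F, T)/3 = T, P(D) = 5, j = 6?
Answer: -192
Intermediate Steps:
d(F, T) = 3*T
d(-2, j) + 15*(-19 + P(-3)) = 3*6 + 15*(-19 + 5) = 18 + 15*(-14) = 18 - 210 = -192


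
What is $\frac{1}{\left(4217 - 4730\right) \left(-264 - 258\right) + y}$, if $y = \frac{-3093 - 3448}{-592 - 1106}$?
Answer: $\frac{1698}{454707169} \approx 3.7343 \cdot 10^{-6}$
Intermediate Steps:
$y = \frac{6541}{1698}$ ($y = - \frac{6541}{-1698} = \left(-6541\right) \left(- \frac{1}{1698}\right) = \frac{6541}{1698} \approx 3.8522$)
$\frac{1}{\left(4217 - 4730\right) \left(-264 - 258\right) + y} = \frac{1}{\left(4217 - 4730\right) \left(-264 - 258\right) + \frac{6541}{1698}} = \frac{1}{\left(-513\right) \left(-522\right) + \frac{6541}{1698}} = \frac{1}{267786 + \frac{6541}{1698}} = \frac{1}{\frac{454707169}{1698}} = \frac{1698}{454707169}$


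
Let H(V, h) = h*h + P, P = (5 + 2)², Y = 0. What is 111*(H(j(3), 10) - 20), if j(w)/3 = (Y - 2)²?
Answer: 14319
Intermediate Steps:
j(w) = 12 (j(w) = 3*(0 - 2)² = 3*(-2)² = 3*4 = 12)
P = 49 (P = 7² = 49)
H(V, h) = 49 + h² (H(V, h) = h*h + 49 = h² + 49 = 49 + h²)
111*(H(j(3), 10) - 20) = 111*((49 + 10²) - 20) = 111*((49 + 100) - 20) = 111*(149 - 20) = 111*129 = 14319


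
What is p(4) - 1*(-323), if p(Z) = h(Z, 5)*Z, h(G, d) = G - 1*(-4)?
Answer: 355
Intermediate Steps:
h(G, d) = 4 + G (h(G, d) = G + 4 = 4 + G)
p(Z) = Z*(4 + Z) (p(Z) = (4 + Z)*Z = Z*(4 + Z))
p(4) - 1*(-323) = 4*(4 + 4) - 1*(-323) = 4*8 + 323 = 32 + 323 = 355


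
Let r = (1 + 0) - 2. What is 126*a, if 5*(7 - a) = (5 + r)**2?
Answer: 2394/5 ≈ 478.80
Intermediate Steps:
r = -1 (r = 1 - 2 = -1)
a = 19/5 (a = 7 - (5 - 1)**2/5 = 7 - 1/5*4**2 = 7 - 1/5*16 = 7 - 16/5 = 19/5 ≈ 3.8000)
126*a = 126*(19/5) = 2394/5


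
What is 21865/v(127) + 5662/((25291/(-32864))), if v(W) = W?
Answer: -23078660221/3211957 ≈ -7185.2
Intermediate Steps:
21865/v(127) + 5662/((25291/(-32864))) = 21865/127 + 5662/((25291/(-32864))) = 21865*(1/127) + 5662/((25291*(-1/32864))) = 21865/127 + 5662/(-25291/32864) = 21865/127 + 5662*(-32864/25291) = 21865/127 - 186075968/25291 = -23078660221/3211957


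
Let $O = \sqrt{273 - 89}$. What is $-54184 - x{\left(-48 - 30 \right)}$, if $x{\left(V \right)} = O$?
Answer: $-54184 - 2 \sqrt{46} \approx -54198.0$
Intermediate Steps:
$O = 2 \sqrt{46}$ ($O = \sqrt{184} = 2 \sqrt{46} \approx 13.565$)
$x{\left(V \right)} = 2 \sqrt{46}$
$-54184 - x{\left(-48 - 30 \right)} = -54184 - 2 \sqrt{46}$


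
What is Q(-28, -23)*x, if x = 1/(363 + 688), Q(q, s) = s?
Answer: -23/1051 ≈ -0.021884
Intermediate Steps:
x = 1/1051 ≈ 0.00095147
Q(-28, -23)*x = -23*1/1051 = -23/1051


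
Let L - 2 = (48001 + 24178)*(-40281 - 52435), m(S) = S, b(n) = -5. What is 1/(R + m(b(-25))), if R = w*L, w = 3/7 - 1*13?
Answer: 1/84129862603 ≈ 1.1886e-11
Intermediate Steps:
L = -6692148162 (L = 2 + (48001 + 24178)*(-40281 - 52435) = 2 + 72179*(-92716) = 2 - 6692148164 = -6692148162)
w = -88/7 (w = 3*(⅐) - 13 = 3/7 - 13 = -88/7 ≈ -12.571)
R = 84129862608 (R = -88/7*(-6692148162) = 84129862608)
1/(R + m(b(-25))) = 1/(84129862608 - 5) = 1/84129862603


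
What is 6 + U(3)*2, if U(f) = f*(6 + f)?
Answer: 60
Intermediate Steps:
6 + U(3)*2 = 6 + (3*(6 + 3))*2 = 6 + (3*9)*2 = 6 + 27*2 = 6 + 54 = 60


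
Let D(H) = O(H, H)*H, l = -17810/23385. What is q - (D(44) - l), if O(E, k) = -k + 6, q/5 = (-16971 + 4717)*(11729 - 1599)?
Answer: -2902842856318/4677 ≈ -6.2066e+8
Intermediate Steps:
q = -620665100 (q = 5*((-16971 + 4717)*(11729 - 1599)) = 5*(-12254*10130) = 5*(-124133020) = -620665100)
O(E, k) = 6 - k
l = -3562/4677 (l = -17810*1/23385 = -3562/4677 ≈ -0.76160)
D(H) = H*(6 - H) (D(H) = (6 - H)*H = H*(6 - H))
q - (D(44) - l) = -620665100 - (44*(6 - 1*44) - 1*(-3562/4677)) = -620665100 - (44*(6 - 44) + 3562/4677) = -620665100 - (44*(-38) + 3562/4677) = -620665100 - (-1672 + 3562/4677) = -620665100 - 1*(-7816382/4677) = -620665100 + 7816382/4677 = -2902842856318/4677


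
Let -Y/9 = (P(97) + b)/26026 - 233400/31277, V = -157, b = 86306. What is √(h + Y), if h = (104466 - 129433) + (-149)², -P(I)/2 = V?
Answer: 2*I*√668696255883265071/31308277 ≈ 52.238*I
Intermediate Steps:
P(I) = 314 (P(I) = -2*(-157) = 314)
h = -2766 (h = -24967 + 22201 = -2766)
Y = 15143645970/407007601 (Y = -9*((314 + 86306)/26026 - 233400/31277) = -9*(86620*(1/26026) - 233400*1/31277) = -9*(43310/13013 - 233400/31277) = -9*(-1682627330/407007601) = 15143645970/407007601 ≈ 37.207)
√(h + Y) = √(-2766 + 15143645970/407007601) = √(-1110639378396/407007601) = 2*I*√668696255883265071/31308277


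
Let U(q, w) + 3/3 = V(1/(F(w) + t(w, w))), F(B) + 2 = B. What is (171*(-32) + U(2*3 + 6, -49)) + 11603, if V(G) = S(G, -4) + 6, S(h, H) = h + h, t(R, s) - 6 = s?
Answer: 288391/47 ≈ 6136.0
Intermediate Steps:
t(R, s) = 6 + s
S(h, H) = 2*h
F(B) = -2 + B
V(G) = 6 + 2*G (V(G) = 2*G + 6 = 6 + 2*G)
U(q, w) = 5 + 2/(4 + 2*w) (U(q, w) = -1 + (6 + 2/((-2 + w) + (6 + w))) = -1 + (6 + 2/(4 + 2*w)) = 5 + 2/(4 + 2*w))
(171*(-32) + U(2*3 + 6, -49)) + 11603 = (171*(-32) + (11 + 5*(-49))/(2 - 49)) + 11603 = (-5472 + (11 - 245)/(-47)) + 11603 = (-5472 - 1/47*(-234)) + 11603 = (-5472 + 234/47) + 11603 = -256950/47 + 11603 = 288391/47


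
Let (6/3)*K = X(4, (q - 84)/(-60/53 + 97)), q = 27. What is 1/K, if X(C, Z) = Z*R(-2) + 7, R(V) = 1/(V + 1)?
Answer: 5081/19294 ≈ 0.26335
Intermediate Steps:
R(V) = 1/(1 + V)
X(C, Z) = 7 - Z (X(C, Z) = Z/(1 - 2) + 7 = Z/(-1) + 7 = Z*(-1) + 7 = -Z + 7 = 7 - Z)
K = 19294/5081 (K = (7 - (27 - 84)/(-60/53 + 97))/2 = (7 - (-57)/(-60*1/53 + 97))/2 = (7 - (-57)/(-60/53 + 97))/2 = (7 - (-57)/5081/53)/2 = (7 - (-57)*53/5081)/2 = (7 - 1*(-3021/5081))/2 = (7 + 3021/5081)/2 = (1/2)*(38588/5081) = 19294/5081 ≈ 3.7973)
1/K = 1/(19294/5081) = 5081/19294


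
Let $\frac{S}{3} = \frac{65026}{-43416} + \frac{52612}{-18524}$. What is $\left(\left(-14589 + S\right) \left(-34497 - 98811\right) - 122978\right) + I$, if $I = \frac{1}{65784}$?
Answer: $\frac{13243114586863987519}{6803754056} \approx 1.9464 \cdot 10^{9}$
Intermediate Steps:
$S = - \frac{436093027}{33509916}$ ($S = 3 \left(\frac{65026}{-43416} + \frac{52612}{-18524}\right) = 3 \left(65026 \left(- \frac{1}{43416}\right) + 52612 \left(- \frac{1}{18524}\right)\right) = 3 \left(- \frac{32513}{21708} - \frac{13153}{4631}\right) = 3 \left(- \frac{436093027}{100529748}\right) = - \frac{436093027}{33509916} \approx -13.014$)
$I = \frac{1}{65784} \approx 1.5201 \cdot 10^{-5}$
$\left(\left(-14589 + S\right) \left(-34497 - 98811\right) - 122978\right) + I = \left(\left(-14589 - \frac{436093027}{33509916}\right) \left(-34497 - 98811\right) - 122978\right) + \frac{1}{65784} = \left(\left(- \frac{489312257551}{33509916}\right) \left(-133308\right) - 122978\right) + \frac{1}{65784} = \left(\frac{1811923289711353}{930831} - 122978\right) + \frac{1}{65784} = \frac{1811808817976635}{930831} + \frac{1}{65784} = \frac{13243114586863987519}{6803754056}$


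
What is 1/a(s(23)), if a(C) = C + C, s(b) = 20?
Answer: 1/40 ≈ 0.025000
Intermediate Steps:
a(C) = 2*C
1/a(s(23)) = 1/(2*20) = 1/40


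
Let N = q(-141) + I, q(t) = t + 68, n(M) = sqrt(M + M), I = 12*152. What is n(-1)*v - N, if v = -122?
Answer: -1751 - 122*I*sqrt(2) ≈ -1751.0 - 172.53*I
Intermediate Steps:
I = 1824
n(M) = sqrt(2)*sqrt(M) (n(M) = sqrt(2*M) = sqrt(2)*sqrt(M))
q(t) = 68 + t
N = 1751 (N = (68 - 141) + 1824 = -73 + 1824 = 1751)
n(-1)*v - N = (sqrt(2)*sqrt(-1))*(-122) - 1*1751 = (sqrt(2)*I)*(-122) - 1751 = (I*sqrt(2))*(-122) - 1751 = -122*I*sqrt(2) - 1751 = -1751 - 122*I*sqrt(2)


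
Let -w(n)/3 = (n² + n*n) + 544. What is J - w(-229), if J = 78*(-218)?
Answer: 299274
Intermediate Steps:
w(n) = -1632 - 6*n² (w(n) = -3*((n² + n*n) + 544) = -3*((n² + n²) + 544) = -3*(2*n² + 544) = -3*(544 + 2*n²) = -1632 - 6*n²)
J = -17004
J - w(-229) = -17004 - (-1632 - 6*(-229)²) = -17004 - (-1632 - 6*52441) = -17004 - (-1632 - 314646) = -17004 - 1*(-316278) = -17004 + 316278 = 299274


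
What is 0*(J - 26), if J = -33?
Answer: 0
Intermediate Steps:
0*(J - 26) = 0*(-33 - 26) = 0*(-59) = 0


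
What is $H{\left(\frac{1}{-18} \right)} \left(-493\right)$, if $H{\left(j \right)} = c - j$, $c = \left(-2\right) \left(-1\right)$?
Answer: $- \frac{18241}{18} \approx -1013.4$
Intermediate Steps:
$c = 2$
$H{\left(j \right)} = 2 - j$
$H{\left(\frac{1}{-18} \right)} \left(-493\right) = \left(2 - \frac{1}{-18}\right) \left(-493\right) = \left(2 - - \frac{1}{18}\right) \left(-493\right) = \left(2 + \frac{1}{18}\right) \left(-493\right) = \frac{37}{18} \left(-493\right) = - \frac{18241}{18}$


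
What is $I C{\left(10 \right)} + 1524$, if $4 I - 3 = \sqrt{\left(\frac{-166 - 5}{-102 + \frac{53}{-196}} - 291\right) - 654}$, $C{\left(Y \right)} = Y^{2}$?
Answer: $1599 + \frac{15 i \sqrt{116660845}}{211} \approx 1599.0 + 767.84 i$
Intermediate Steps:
$I = \frac{3}{4} + \frac{3 i \sqrt{116660845}}{4220}$ ($I = \frac{3}{4} + \frac{\sqrt{\left(\frac{-166 - 5}{-102 + \frac{53}{-196}} - 291\right) - 654}}{4} = \frac{3}{4} + \frac{\sqrt{\left(- \frac{171}{-102 + 53 \left(- \frac{1}{196}\right)} - 291\right) - 654}}{4} = \frac{3}{4} + \frac{\sqrt{\left(- \frac{171}{-102 - \frac{53}{196}} - 291\right) - 654}}{4} = \frac{3}{4} + \frac{\sqrt{\left(- \frac{171}{- \frac{20045}{196}} - 291\right) - 654}}{4} = \frac{3}{4} + \frac{\sqrt{\left(\left(-171\right) \left(- \frac{196}{20045}\right) - 291\right) - 654}}{4} = \frac{3}{4} + \frac{\sqrt{\left(\frac{1764}{1055} - 291\right) - 654}}{4} = \frac{3}{4} + \frac{\sqrt{- \frac{305241}{1055} - 654}}{4} = \frac{3}{4} + \frac{\sqrt{- \frac{995211}{1055}}}{4} = \frac{3}{4} + \frac{\frac{3}{1055} i \sqrt{116660845}}{4} = \frac{3}{4} + \frac{3 i \sqrt{116660845}}{4220} \approx 0.75 + 7.6784 i$)
$I C{\left(10 \right)} + 1524 = \left(\frac{3}{4} + \frac{3 i \sqrt{116660845}}{4220}\right) 10^{2} + 1524 = \left(\frac{3}{4} + \frac{3 i \sqrt{116660845}}{4220}\right) 100 + 1524 = \left(75 + \frac{15 i \sqrt{116660845}}{211}\right) + 1524 = 1599 + \frac{15 i \sqrt{116660845}}{211}$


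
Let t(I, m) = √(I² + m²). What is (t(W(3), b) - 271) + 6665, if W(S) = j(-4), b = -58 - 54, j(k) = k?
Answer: 6394 + 4*√785 ≈ 6506.1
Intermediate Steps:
b = -112
W(S) = -4
(t(W(3), b) - 271) + 6665 = (√((-4)² + (-112)²) - 271) + 6665 = (√(16 + 12544) - 271) + 6665 = (√12560 - 271) + 6665 = (4*√785 - 271) + 6665 = (-271 + 4*√785) + 6665 = 6394 + 4*√785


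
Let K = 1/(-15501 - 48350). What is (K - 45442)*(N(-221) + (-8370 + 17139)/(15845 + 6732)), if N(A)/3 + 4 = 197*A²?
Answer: -1890876774082157054676/1441564027 ≈ -1.3117e+12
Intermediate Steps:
K = -1/63851 (K = 1/(-63851) = -1/63851 ≈ -1.5661e-5)
N(A) = -12 + 591*A² (N(A) = -12 + 3*(197*A²) = -12 + 591*A²)
(K - 45442)*(N(-221) + (-8370 + 17139)/(15845 + 6732)) = (-1/63851 - 45442)*((-12 + 591*(-221)²) + (-8370 + 17139)/(15845 + 6732)) = -2901517143*((-12 + 591*48841) + 8769/22577)/63851 = -2901517143*((-12 + 28865031) + 8769*(1/22577))/63851 = -2901517143*(28865019 + 8769/22577)/63851 = -2901517143/63851*651685542732/22577 = -1890876774082157054676/1441564027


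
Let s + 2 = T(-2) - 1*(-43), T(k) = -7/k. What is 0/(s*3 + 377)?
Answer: 0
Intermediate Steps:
s = 89/2 (s = -2 + (-7/(-2) - 1*(-43)) = -2 + (-7*(-½) + 43) = -2 + (7/2 + 43) = -2 + 93/2 = 89/2 ≈ 44.500)
0/(s*3 + 377) = 0/((89/2)*3 + 377) = 0/(267/2 + 377) = 0/(1021/2) = 0*(2/1021) = 0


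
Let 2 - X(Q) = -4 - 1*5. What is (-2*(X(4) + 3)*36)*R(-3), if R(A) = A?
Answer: 3024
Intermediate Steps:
X(Q) = 11 (X(Q) = 2 - (-4 - 1*5) = 2 - (-4 - 5) = 2 - 1*(-9) = 2 + 9 = 11)
(-2*(X(4) + 3)*36)*R(-3) = (-2*(11 + 3)*36)*(-3) = (-2*14*36)*(-3) = -28*36*(-3) = -1008*(-3) = 3024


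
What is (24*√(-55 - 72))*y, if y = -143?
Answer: -3432*I*√127 ≈ -38677.0*I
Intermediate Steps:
(24*√(-55 - 72))*y = (24*√(-55 - 72))*(-143) = (24*√(-127))*(-143) = (24*(I*√127))*(-143) = (24*I*√127)*(-143) = -3432*I*√127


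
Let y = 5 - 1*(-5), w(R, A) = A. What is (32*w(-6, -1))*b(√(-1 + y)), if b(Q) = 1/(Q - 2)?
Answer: -32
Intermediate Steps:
y = 10 (y = 5 + 5 = 10)
b(Q) = 1/(-2 + Q)
(32*w(-6, -1))*b(√(-1 + y)) = (32*(-1))/(-2 + √(-1 + 10)) = -32/(-2 + √9) = -32/(-2 + 3) = -32/1 = -32*1 = -32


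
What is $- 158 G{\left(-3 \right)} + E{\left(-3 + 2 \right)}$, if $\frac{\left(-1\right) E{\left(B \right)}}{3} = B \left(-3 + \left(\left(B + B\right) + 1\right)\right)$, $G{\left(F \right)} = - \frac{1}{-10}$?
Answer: $- \frac{139}{5} \approx -27.8$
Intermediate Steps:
$G{\left(F \right)} = \frac{1}{10}$ ($G{\left(F \right)} = \left(-1\right) \left(- \frac{1}{10}\right) = \frac{1}{10}$)
$E{\left(B \right)} = - 3 B \left(-2 + 2 B\right)$ ($E{\left(B \right)} = - 3 B \left(-3 + \left(\left(B + B\right) + 1\right)\right) = - 3 B \left(-3 + \left(2 B + 1\right)\right) = - 3 B \left(-3 + \left(1 + 2 B\right)\right) = - 3 B \left(-2 + 2 B\right)$)
$- 158 G{\left(-3 \right)} + E{\left(-3 + 2 \right)} = \left(-158\right) \frac{1}{10} + 6 \left(-3 + 2\right) \left(1 - \left(-3 + 2\right)\right) = - \frac{79}{5} + 6 \left(-1\right) \left(1 - -1\right) = - \frac{79}{5} + 6 \left(-1\right) \left(1 + 1\right) = - \frac{79}{5} + 6 \left(-1\right) 2 = - \frac{79}{5} - 12 = - \frac{139}{5}$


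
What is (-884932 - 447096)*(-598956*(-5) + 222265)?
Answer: -4285194017260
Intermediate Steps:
(-884932 - 447096)*(-598956*(-5) + 222265) = -1332028*(2994780 + 222265) = -1332028*3217045 = -4285194017260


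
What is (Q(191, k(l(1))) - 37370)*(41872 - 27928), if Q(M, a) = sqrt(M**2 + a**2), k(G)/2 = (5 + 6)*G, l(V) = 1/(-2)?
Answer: -521087280 + 13944*sqrt(36602) ≈ -5.1842e+8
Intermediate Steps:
l(V) = -1/2
k(G) = 22*G (k(G) = 2*((5 + 6)*G) = 2*(11*G) = 22*G)
(Q(191, k(l(1))) - 37370)*(41872 - 27928) = (sqrt(191**2 + (22*(-1/2))**2) - 37370)*(41872 - 27928) = (sqrt(36481 + (-11)**2) - 37370)*13944 = (sqrt(36481 + 121) - 37370)*13944 = (sqrt(36602) - 37370)*13944 = (-37370 + sqrt(36602))*13944 = -521087280 + 13944*sqrt(36602)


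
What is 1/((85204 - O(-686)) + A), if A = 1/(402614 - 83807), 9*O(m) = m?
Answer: 318807/27187931807 ≈ 1.1726e-5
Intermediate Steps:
O(m) = m/9
A = 1/318807 ≈ 3.1367e-6
1/((85204 - O(-686)) + A) = 1/((85204 - (-686)/9) + 1/318807) = 1/((85204 - 1*(-686/9)) + 1/318807) = 1/((85204 + 686/9) + 1/318807) = 1/(767522/9 + 1/318807) = 1/(27187931807/318807) = 318807/27187931807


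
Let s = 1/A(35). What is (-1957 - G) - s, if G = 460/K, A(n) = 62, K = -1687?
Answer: -204663625/104594 ≈ -1956.7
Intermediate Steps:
G = -460/1687 (G = 460/(-1687) = 460*(-1/1687) = -460/1687 ≈ -0.27267)
s = 1/62 ≈ 0.016129
(-1957 - G) - s = (-1957 - 1*(-460/1687)) - 1*1/62 = (-1957 + 460/1687) - 1/62 = -3300999/1687 - 1/62 = -204663625/104594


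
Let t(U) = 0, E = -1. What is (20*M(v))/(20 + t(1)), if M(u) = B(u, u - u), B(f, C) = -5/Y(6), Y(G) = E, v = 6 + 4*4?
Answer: 5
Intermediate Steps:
v = 22 (v = 6 + 16 = 22)
Y(G) = -1
B(f, C) = 5 (B(f, C) = -5/(-1) = -5*(-1) = 5)
M(u) = 5
(20*M(v))/(20 + t(1)) = (20*5)/(20 + 0) = 100/20 = 100*(1/20) = 5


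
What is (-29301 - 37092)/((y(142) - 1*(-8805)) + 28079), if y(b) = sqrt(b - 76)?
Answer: -1224419706/680214695 + 66393*sqrt(66)/1360429390 ≈ -1.7997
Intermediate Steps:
y(b) = sqrt(-76 + b)
(-29301 - 37092)/((y(142) - 1*(-8805)) + 28079) = (-29301 - 37092)/((sqrt(-76 + 142) - 1*(-8805)) + 28079) = -66393/((sqrt(66) + 8805) + 28079) = -66393/((8805 + sqrt(66)) + 28079) = -66393/(36884 + sqrt(66))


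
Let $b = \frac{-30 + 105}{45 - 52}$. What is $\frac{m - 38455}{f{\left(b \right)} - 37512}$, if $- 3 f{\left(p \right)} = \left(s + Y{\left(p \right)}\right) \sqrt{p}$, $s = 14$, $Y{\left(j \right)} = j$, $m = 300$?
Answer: $\frac{1472777200440}{1447957511401} - \frac{30714775 i \sqrt{21}}{1447957511401} \approx 1.0171 - 9.7208 \cdot 10^{-5} i$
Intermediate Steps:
$b = - \frac{75}{7}$ ($b = \frac{75}{-7} = 75 \left(- \frac{1}{7}\right) = - \frac{75}{7} \approx -10.714$)
$f{\left(p \right)} = - \frac{\sqrt{p} \left(14 + p\right)}{3}$ ($f{\left(p \right)} = - \frac{\left(14 + p\right) \sqrt{p}}{3} = - \frac{\sqrt{p} \left(14 + p\right)}{3}$)
$\frac{m - 38455}{f{\left(b \right)} - 37512} = \frac{300 - 38455}{\frac{\sqrt{- \frac{75}{7}} \left(-14 - - \frac{75}{7}\right)}{3} - 37512} = - \frac{38155}{\frac{\frac{5 i \sqrt{21}}{7} \left(-14 + \frac{75}{7}\right)}{3} - 37512} = - \frac{38155}{\frac{1}{3} \frac{5 i \sqrt{21}}{7} \left(- \frac{23}{7}\right) - 37512} = - \frac{38155}{- \frac{115 i \sqrt{21}}{147} - 37512} = - \frac{38155}{-37512 - \frac{115 i \sqrt{21}}{147}}$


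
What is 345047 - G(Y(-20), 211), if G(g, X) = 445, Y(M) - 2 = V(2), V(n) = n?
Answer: 344602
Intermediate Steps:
Y(M) = 4 (Y(M) = 2 + 2 = 4)
345047 - G(Y(-20), 211) = 345047 - 1*445 = 345047 - 445 = 344602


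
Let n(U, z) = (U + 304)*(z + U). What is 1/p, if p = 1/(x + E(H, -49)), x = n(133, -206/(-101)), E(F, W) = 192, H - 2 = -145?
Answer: 5979635/101 ≈ 59204.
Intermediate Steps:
H = -143 (H = 2 - 145 = -143)
n(U, z) = (304 + U)*(U + z)
x = 5960243/101 (x = 133² + 304*133 + 304*(-206/(-101)) + 133*(-206/(-101)) = 17689 + 40432 + 304*(-206*(-1/101)) + 133*(-206*(-1/101)) = 17689 + 40432 + 304*(206/101) + 133*(206/101) = 17689 + 40432 + 62624/101 + 27398/101 = 5960243/101 ≈ 59012.)
p = 101/5979635 (p = 1/(5960243/101 + 192) = 1/(5979635/101) = 101/5979635 ≈ 1.6891e-5)
1/p = 1/(101/5979635) = 5979635/101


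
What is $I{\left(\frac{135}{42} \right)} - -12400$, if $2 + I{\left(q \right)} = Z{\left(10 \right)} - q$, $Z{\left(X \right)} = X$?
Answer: $\frac{173667}{14} \approx 12405.0$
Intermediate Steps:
$I{\left(q \right)} = 8 - q$ ($I{\left(q \right)} = -2 - \left(-10 + q\right) = 8 - q$)
$I{\left(\frac{135}{42} \right)} - -12400 = \left(8 - \frac{135}{42}\right) - -12400 = \left(8 - 135 \cdot \frac{1}{42}\right) + 12400 = \left(8 - \frac{45}{14}\right) + 12400 = \frac{67}{14} + 12400 = \frac{173667}{14}$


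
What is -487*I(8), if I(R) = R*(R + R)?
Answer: -62336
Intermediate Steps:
I(R) = 2*R² (I(R) = R*(2*R) = 2*R²)
-487*I(8) = -974*8² = -974*64 = -487*128 = -62336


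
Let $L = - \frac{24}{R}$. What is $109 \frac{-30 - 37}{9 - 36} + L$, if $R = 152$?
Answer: $\frac{138676}{513} \approx 270.32$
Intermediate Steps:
$L = - \frac{3}{19}$ ($L = - \frac{24}{152} = \left(-24\right) \frac{1}{152} = - \frac{3}{19} \approx -0.15789$)
$109 \frac{-30 - 37}{9 - 36} + L = 109 \frac{-30 - 37}{9 - 36} - \frac{3}{19} = 109 \left(- \frac{67}{-27}\right) - \frac{3}{19} = 109 \left(\left(-67\right) \left(- \frac{1}{27}\right)\right) - \frac{3}{19} = 109 \cdot \frac{67}{27} - \frac{3}{19} = \frac{7303}{27} - \frac{3}{19} = \frac{138676}{513}$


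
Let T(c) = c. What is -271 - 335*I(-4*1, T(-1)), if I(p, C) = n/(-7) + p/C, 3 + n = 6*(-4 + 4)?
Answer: -12282/7 ≈ -1754.6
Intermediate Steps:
n = -3 (n = -3 + 6*(-4 + 4) = -3 + 6*0 = -3 + 0 = -3)
I(p, C) = 3/7 + p/C (I(p, C) = -3/(-7) + p/C = -3*(-1/7) + p/C = 3/7 + p/C)
-271 - 335*I(-4*1, T(-1)) = -271 - 335*(3/7 - 4*1/(-1)) = -271 - 335*(3/7 - 4*(-1)) = -271 - 335*(3/7 + 4) = -271 - 335*31/7 = -271 - 10385/7 = -12282/7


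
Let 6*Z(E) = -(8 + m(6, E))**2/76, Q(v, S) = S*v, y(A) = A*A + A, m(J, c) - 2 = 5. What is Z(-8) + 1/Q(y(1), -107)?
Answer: -8101/16264 ≈ -0.49809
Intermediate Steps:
m(J, c) = 7 (m(J, c) = 2 + 5 = 7)
y(A) = A + A**2 (y(A) = A**2 + A = A + A**2)
Z(E) = -75/152 (Z(E) = (-(8 + 7)**2/76)/6 = (-15**2/76)/6 = (-225/76)/6 = (-1*225/76)/6 = (1/6)*(-225/76) = -75/152)
Z(-8) + 1/Q(y(1), -107) = -75/152 + 1/(-107*(1 + 1)) = -75/152 + 1/(-107*2) = -75/152 + 1/(-214) = -75/152 - 1/214 = -8101/16264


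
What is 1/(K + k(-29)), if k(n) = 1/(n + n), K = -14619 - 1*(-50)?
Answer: -58/845003 ≈ -6.8639e-5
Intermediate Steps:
K = -14569 (K = -14619 + 50 = -14569)
k(n) = 1/(2*n)
1/(K + k(-29)) = 1/(-14569 + (½)/(-29)) = 1/(-14569 + (½)*(-1/29)) = 1/(-14569 - 1/58) = 1/(-845003/58) = -58/845003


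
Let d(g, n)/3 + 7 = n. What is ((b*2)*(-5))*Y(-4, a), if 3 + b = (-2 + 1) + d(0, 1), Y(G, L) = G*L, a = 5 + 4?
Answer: -7920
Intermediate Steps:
a = 9
d(g, n) = -21 + 3*n
b = -22 (b = -3 + ((-2 + 1) + (-21 + 3*1)) = -3 + (-1 + (-21 + 3)) = -3 + (-1 - 18) = -3 - 19 = -22)
((b*2)*(-5))*Y(-4, a) = (-22*2*(-5))*(-4*9) = -44*(-5)*(-36) = 220*(-36) = -7920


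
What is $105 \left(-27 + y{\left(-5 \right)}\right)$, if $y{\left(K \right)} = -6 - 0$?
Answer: $-3465$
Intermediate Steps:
$y{\left(K \right)} = -6$ ($y{\left(K \right)} = -6 + 0 = -6$)
$105 \left(-27 + y{\left(-5 \right)}\right) = 105 \left(-27 - 6\right) = 105 \left(-33\right) = -3465$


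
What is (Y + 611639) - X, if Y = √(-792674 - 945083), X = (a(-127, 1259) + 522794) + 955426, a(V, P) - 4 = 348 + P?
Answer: -868192 + 17*I*√6013 ≈ -8.6819e+5 + 1318.2*I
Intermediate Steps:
a(V, P) = 352 + P (a(V, P) = 4 + (348 + P) = 352 + P)
X = 1479831 (X = ((352 + 1259) + 522794) + 955426 = (1611 + 522794) + 955426 = 524405 + 955426 = 1479831)
Y = 17*I*√6013 (Y = √(-1737757) = 17*I*√6013 ≈ 1318.2*I)
(Y + 611639) - X = (17*I*√6013 + 611639) - 1*1479831 = (611639 + 17*I*√6013) - 1479831 = -868192 + 17*I*√6013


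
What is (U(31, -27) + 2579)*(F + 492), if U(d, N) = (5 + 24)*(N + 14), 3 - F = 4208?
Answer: -8176026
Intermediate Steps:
F = -4205 (F = 3 - 1*4208 = 3 - 4208 = -4205)
U(d, N) = 406 + 29*N (U(d, N) = 29*(14 + N) = 406 + 29*N)
(U(31, -27) + 2579)*(F + 492) = ((406 + 29*(-27)) + 2579)*(-4205 + 492) = ((406 - 783) + 2579)*(-3713) = (-377 + 2579)*(-3713) = 2202*(-3713) = -8176026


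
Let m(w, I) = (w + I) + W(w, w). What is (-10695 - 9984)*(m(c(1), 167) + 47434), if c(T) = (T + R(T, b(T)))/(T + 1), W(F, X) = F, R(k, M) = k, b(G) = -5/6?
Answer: -984382437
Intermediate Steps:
b(G) = -5/6 (b(G) = -5*1/6 = -5/6)
c(T) = 2*T/(1 + T) (c(T) = (T + T)/(T + 1) = (2*T)/(1 + T) = 2*T/(1 + T))
m(w, I) = I + 2*w (m(w, I) = (w + I) + w = (I + w) + w = I + 2*w)
(-10695 - 9984)*(m(c(1), 167) + 47434) = (-10695 - 9984)*((167 + 2*(2*1/(1 + 1))) + 47434) = -20679*((167 + 2*(2*1/2)) + 47434) = -20679*((167 + 2*(2*1*(1/2))) + 47434) = -20679*((167 + 2*1) + 47434) = -20679*((167 + 2) + 47434) = -20679*(169 + 47434) = -20679*47603 = -984382437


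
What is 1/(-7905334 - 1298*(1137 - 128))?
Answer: -1/9215016 ≈ -1.0852e-7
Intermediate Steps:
1/(-7905334 - 1298*(1137 - 128)) = 1/(-7905334 - 1298*1009) = 1/(-7905334 - 1309682) = 1/(-9215016) = -1/9215016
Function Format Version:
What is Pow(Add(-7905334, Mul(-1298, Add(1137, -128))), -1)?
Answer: Rational(-1, 9215016) ≈ -1.0852e-7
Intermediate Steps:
Pow(Add(-7905334, Mul(-1298, Add(1137, -128))), -1) = Pow(Add(-7905334, Mul(-1298, 1009)), -1) = Pow(Add(-7905334, -1309682), -1) = Pow(-9215016, -1) = Rational(-1, 9215016)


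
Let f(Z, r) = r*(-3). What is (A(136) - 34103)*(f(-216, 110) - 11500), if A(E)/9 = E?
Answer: 388958570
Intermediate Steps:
f(Z, r) = -3*r
A(E) = 9*E
(A(136) - 34103)*(f(-216, 110) - 11500) = (9*136 - 34103)*(-3*110 - 11500) = (1224 - 34103)*(-330 - 11500) = -32879*(-11830) = 388958570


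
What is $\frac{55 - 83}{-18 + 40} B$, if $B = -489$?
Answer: $\frac{6846}{11} \approx 622.36$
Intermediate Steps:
$\frac{55 - 83}{-18 + 40} B = \frac{55 - 83}{-18 + 40} \left(-489\right) = - \frac{28}{22} \left(-489\right) = \left(-28\right) \frac{1}{22} \left(-489\right) = \left(- \frac{14}{11}\right) \left(-489\right) = \frac{6846}{11}$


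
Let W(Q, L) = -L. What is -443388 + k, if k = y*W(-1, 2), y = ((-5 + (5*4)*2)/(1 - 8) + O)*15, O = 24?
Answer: -443958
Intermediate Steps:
y = 285 (y = ((-5 + (5*4)*2)/(1 - 8) + 24)*15 = ((-5 + 20*2)/(-7) + 24)*15 = ((-5 + 40)*(-⅐) + 24)*15 = (35*(-⅐) + 24)*15 = (-5 + 24)*15 = 19*15 = 285)
k = -570 (k = 285*(-1*2) = 285*(-2) = -570)
-443388 + k = -443388 - 570 = -443958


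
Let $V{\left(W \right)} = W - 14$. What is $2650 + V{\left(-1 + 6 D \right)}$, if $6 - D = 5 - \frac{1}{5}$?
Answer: $\frac{13211}{5} \approx 2642.2$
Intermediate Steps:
$D = \frac{6}{5}$ ($D = 6 - \left(5 - \frac{1}{5}\right) = 6 - \frac{24}{5} = \frac{6}{5} \approx 1.2$)
$V{\left(W \right)} = -14 + W$
$2650 + V{\left(-1 + 6 D \right)} = 2650 + \left(-14 + \left(-1 + 6 \cdot \frac{6}{5}\right)\right) = 2650 + \left(-14 + \left(-1 + \frac{36}{5}\right)\right) = 2650 + \left(-14 + \frac{31}{5}\right) = 2650 - \frac{39}{5} = \frac{13211}{5}$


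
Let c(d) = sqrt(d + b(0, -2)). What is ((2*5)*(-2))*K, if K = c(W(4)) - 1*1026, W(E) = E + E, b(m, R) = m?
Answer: 20520 - 40*sqrt(2) ≈ 20463.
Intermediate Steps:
W(E) = 2*E
c(d) = sqrt(d) (c(d) = sqrt(d + 0) = sqrt(d))
K = -1026 + 2*sqrt(2) (K = sqrt(2*4) - 1*1026 = sqrt(8) - 1026 = 2*sqrt(2) - 1026 = -1026 + 2*sqrt(2) ≈ -1023.2)
((2*5)*(-2))*K = ((2*5)*(-2))*(-1026 + 2*sqrt(2)) = (10*(-2))*(-1026 + 2*sqrt(2)) = -20*(-1026 + 2*sqrt(2)) = 20520 - 40*sqrt(2)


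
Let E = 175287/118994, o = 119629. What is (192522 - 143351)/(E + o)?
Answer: 5851053974/14235308513 ≈ 0.41102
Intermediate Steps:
E = 175287/118994 (E = 175287*(1/118994) = 175287/118994 ≈ 1.4731)
(192522 - 143351)/(E + o) = (192522 - 143351)/(175287/118994 + 119629) = 49171/(14235308513/118994) = 49171*(118994/14235308513) = 5851053974/14235308513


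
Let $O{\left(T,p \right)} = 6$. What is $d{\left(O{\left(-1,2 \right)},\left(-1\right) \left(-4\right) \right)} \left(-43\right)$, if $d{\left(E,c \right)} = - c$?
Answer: $172$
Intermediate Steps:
$d{\left(O{\left(-1,2 \right)},\left(-1\right) \left(-4\right) \right)} \left(-43\right) = - \left(-1\right) \left(-4\right) \left(-43\right) = \left(-1\right) 4 \left(-43\right) = \left(-4\right) \left(-43\right) = 172$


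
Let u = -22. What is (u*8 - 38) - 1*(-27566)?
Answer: 27352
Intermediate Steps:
(u*8 - 38) - 1*(-27566) = (-22*8 - 38) - 1*(-27566) = (-176 - 38) + 27566 = -214 + 27566 = 27352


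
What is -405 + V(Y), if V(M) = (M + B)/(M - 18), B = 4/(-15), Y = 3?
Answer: -91166/225 ≈ -405.18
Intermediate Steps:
B = -4/15 (B = 4*(-1/15) = -4/15 ≈ -0.26667)
V(M) = (-4/15 + M)/(-18 + M) (V(M) = (M - 4/15)/(M - 18) = (-4/15 + M)/(-18 + M))
-405 + V(Y) = -405 + (-4/15 + 3)/(-18 + 3) = -405 + (41/15)/(-15) = -405 - 1/15*41/15 = -405 - 41/225 = -91166/225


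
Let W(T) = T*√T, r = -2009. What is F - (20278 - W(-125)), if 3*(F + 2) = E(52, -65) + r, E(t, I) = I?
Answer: -62914/3 - 625*I*√5 ≈ -20971.0 - 1397.5*I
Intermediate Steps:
W(T) = T^(3/2)
F = -2080/3 (F = -2 + (-65 - 2009)/3 = -2 + (⅓)*(-2074) = -2 - 2074/3 = -2080/3 ≈ -693.33)
F - (20278 - W(-125)) = -2080/3 - (20278 - (-125)^(3/2)) = -2080/3 - (20278 - (-625)*I*√5) = -2080/3 - (20278 + 625*I*√5) = -2080/3 + (-20278 - 625*I*√5) = -62914/3 - 625*I*√5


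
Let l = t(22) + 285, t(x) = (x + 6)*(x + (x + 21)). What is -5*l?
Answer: -10525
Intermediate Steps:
t(x) = (6 + x)*(21 + 2*x) (t(x) = (6 + x)*(x + (21 + x)) = (6 + x)*(21 + 2*x))
l = 2105 (l = (126 + 2*22**2 + 33*22) + 285 = (126 + 2*484 + 726) + 285 = (126 + 968 + 726) + 285 = 1820 + 285 = 2105)
-5*l = -5*2105 = -10525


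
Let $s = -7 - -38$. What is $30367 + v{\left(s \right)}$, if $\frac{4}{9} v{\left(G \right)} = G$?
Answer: $\frac{121747}{4} \approx 30437.0$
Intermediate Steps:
$s = 31$ ($s = -7 + 38 = 31$)
$v{\left(G \right)} = \frac{9 G}{4}$
$30367 + v{\left(s \right)} = 30367 + \frac{9}{4} \cdot 31 = 30367 + \frac{279}{4} = \frac{121747}{4}$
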